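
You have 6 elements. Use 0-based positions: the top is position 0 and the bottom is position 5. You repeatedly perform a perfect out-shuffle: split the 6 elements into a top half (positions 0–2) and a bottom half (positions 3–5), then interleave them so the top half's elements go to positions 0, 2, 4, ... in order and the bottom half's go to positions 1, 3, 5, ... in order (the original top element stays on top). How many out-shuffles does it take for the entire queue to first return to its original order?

The out-shuffle permutes the 6 positions with cycle lengths [1, 1, 4].
Every element is home exactly when every cycle has completed a whole number of laps, i.e. after lcm(1, 4) = 4 out-shuffles.

4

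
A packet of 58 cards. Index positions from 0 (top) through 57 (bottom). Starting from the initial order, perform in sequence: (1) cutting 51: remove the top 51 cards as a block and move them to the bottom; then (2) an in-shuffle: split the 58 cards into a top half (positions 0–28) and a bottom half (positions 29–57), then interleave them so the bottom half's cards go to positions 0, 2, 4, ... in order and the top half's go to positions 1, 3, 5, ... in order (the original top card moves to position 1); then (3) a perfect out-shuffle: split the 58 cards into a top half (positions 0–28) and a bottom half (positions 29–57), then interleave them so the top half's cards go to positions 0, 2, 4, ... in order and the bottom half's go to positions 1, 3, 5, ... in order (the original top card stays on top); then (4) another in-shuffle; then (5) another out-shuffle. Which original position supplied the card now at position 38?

9

Undo the operations in reverse order, starting from position 38:
  undo op 5 (out-shuffle, from top half): 38 ← 19
  undo op 4 (in-shuffle, from top half): 19 ← 9
  undo op 3 (out-shuffle, from bottom half): 9 ← 33
  undo op 2 (in-shuffle, from top half): 33 ← 16
  undo op 1 (cut 51): 16 ← 9
So the card at position 38 came from original position 9.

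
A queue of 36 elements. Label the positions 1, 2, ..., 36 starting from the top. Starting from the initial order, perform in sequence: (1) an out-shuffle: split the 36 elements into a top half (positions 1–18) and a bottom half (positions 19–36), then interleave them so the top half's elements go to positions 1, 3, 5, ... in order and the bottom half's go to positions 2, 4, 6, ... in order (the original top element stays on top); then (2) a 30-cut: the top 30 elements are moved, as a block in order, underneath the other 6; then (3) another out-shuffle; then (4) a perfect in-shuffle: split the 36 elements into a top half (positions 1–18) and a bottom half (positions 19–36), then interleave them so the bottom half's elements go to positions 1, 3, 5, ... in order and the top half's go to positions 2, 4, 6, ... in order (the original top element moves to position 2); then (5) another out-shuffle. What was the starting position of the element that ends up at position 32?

2

Undo the operations in reverse order, starting from position 32:
  undo op 5 (out-shuffle, from bottom half): 32 ← 34
  undo op 4 (in-shuffle, from top half): 34 ← 17
  undo op 3 (out-shuffle, from top half): 17 ← 9
  undo op 2 (cut 30): 9 ← 3
  undo op 1 (out-shuffle, from top half): 3 ← 2
So the element at position 32 came from original position 2.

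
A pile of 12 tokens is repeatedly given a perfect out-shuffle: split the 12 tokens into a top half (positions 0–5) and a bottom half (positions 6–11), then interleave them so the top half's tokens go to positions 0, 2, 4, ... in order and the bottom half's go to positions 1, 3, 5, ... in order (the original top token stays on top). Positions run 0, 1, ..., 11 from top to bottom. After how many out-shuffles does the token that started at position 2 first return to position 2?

Follow position 2 under repeated out-shuffles:
2 → 4 → 8 → 5 → 10 → 9 → 7 → 3 → 6 → 1 → 2
It first returns after 10 out-shuffles.

10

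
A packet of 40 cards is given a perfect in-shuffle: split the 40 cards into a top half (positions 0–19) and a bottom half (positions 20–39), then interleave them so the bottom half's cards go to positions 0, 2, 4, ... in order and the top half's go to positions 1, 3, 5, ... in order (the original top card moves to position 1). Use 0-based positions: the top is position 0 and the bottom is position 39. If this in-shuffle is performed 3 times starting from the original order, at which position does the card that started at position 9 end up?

38

Track the card's position through each in-shuffle:
9 → 19 → 39 → 38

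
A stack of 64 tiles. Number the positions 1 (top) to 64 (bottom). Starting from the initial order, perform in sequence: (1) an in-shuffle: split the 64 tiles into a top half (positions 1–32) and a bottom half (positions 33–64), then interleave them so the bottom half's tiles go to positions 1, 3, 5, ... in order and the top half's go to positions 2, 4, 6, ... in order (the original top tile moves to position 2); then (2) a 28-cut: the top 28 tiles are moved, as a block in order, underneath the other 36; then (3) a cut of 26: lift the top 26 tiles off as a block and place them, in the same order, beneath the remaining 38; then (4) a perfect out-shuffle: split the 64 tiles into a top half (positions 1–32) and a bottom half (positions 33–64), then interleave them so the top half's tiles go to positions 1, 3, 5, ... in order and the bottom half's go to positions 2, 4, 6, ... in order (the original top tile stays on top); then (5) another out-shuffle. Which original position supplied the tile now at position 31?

15

Undo the operations in reverse order, starting from position 31:
  undo op 5 (out-shuffle, from top half): 31 ← 16
  undo op 4 (out-shuffle, from bottom half): 16 ← 40
  undo op 3 (cut 26): 40 ← 2
  undo op 2 (cut 28): 2 ← 30
  undo op 1 (in-shuffle, from top half): 30 ← 15
So the tile at position 31 came from original position 15.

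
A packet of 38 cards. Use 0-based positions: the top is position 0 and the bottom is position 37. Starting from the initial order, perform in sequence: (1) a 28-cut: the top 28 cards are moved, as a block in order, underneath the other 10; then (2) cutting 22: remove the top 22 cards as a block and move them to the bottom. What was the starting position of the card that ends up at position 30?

4

Undo the operations in reverse order, starting from position 30:
  undo op 2 (cut 22): 30 ← 14
  undo op 1 (cut 28): 14 ← 4
So the card at position 30 came from original position 4.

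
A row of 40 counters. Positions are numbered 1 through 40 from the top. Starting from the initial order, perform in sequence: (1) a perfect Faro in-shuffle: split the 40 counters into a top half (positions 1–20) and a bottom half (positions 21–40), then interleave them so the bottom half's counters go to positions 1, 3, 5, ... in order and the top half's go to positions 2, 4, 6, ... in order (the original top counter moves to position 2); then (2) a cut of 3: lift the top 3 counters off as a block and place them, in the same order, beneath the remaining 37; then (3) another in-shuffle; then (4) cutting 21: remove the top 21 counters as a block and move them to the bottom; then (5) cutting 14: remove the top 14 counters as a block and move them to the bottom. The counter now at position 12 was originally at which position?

34

Undo the operations in reverse order, starting from position 12:
  undo op 5 (cut 14): 12 ← 26
  undo op 4 (cut 21): 26 ← 7
  undo op 3 (in-shuffle, from bottom half): 7 ← 24
  undo op 2 (cut 3): 24 ← 27
  undo op 1 (in-shuffle, from bottom half): 27 ← 34
So the counter at position 12 came from original position 34.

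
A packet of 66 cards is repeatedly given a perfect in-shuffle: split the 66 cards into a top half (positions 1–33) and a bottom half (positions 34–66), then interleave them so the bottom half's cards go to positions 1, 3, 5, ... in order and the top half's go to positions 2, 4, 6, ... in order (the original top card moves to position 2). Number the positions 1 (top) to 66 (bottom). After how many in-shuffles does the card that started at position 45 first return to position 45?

Follow position 45 under repeated in-shuffles:
45 → 23 → 46 → 25 → 50 → 33 → 66 → 65 → ... → 45 (length 66)
It first returns after 66 in-shuffles.

66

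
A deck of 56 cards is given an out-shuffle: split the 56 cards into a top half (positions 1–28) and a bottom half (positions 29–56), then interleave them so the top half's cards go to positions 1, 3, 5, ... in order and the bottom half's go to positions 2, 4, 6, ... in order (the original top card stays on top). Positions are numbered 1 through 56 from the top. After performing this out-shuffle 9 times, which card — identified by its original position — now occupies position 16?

31

Work backwards from position 16, undoing one out-shuffle at a time:
16 ← 36 ← 46 ← 51 ← 26 ← 41 ← 21 ← 11 ← 6 ← 31
So the card now at position 16 started at position 31.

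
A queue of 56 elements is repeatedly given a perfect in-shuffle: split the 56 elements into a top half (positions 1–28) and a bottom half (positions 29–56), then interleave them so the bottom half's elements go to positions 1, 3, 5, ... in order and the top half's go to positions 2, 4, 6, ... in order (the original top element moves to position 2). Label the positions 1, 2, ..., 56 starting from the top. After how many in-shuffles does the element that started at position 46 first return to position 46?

18

Follow position 46 under repeated in-shuffles:
46 → 35 → 13 → 26 → 52 → 47 → 37 → 17 → 34 → 11 → 22 → 44 → 31 → 5 → 10 → 20 → 40 → 23 → 46
It first returns after 18 in-shuffles.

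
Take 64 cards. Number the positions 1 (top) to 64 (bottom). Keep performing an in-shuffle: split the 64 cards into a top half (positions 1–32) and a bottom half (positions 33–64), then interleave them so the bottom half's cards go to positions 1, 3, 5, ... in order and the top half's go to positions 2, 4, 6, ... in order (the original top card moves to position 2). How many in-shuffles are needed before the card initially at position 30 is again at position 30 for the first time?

12

Follow position 30 under repeated in-shuffles:
30 → 60 → 55 → 45 → 25 → 50 → 35 → 5 → 10 → 20 → 40 → 15 → 30
It first returns after 12 in-shuffles.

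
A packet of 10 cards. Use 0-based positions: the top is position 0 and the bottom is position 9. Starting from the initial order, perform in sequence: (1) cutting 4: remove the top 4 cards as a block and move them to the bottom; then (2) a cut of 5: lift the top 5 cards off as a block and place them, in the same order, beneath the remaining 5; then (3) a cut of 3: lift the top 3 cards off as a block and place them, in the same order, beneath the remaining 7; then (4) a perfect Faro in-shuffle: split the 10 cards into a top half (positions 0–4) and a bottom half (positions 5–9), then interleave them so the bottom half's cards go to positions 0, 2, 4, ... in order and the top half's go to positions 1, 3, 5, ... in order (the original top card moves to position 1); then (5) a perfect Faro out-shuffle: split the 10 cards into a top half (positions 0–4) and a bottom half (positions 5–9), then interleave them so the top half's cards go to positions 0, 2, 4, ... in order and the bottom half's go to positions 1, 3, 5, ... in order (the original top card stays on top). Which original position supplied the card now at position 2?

2

Undo the operations in reverse order, starting from position 2:
  undo op 5 (out-shuffle, from top half): 2 ← 1
  undo op 4 (in-shuffle, from top half): 1 ← 0
  undo op 3 (cut 3): 0 ← 3
  undo op 2 (cut 5): 3 ← 8
  undo op 1 (cut 4): 8 ← 2
So the card at position 2 came from original position 2.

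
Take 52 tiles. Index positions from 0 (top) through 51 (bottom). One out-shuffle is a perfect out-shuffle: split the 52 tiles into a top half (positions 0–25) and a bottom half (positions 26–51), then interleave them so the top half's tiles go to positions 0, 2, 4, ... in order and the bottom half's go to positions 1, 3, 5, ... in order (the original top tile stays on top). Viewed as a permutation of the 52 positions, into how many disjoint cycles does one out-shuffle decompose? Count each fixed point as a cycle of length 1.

9

Trace each unvisited position around until it returns:
(0) (1 2 4 8 16 32 13 26) (3 6 12 24 48 45 39 27) (5 10 20 40 29 7 14 28) (9 18 36 21 42 33 15 30) (11 22 44 37 23 46 41 31) (17 34) (19 38 25 50 49 47 43 35) ... plus 1 more
9 cycles in total.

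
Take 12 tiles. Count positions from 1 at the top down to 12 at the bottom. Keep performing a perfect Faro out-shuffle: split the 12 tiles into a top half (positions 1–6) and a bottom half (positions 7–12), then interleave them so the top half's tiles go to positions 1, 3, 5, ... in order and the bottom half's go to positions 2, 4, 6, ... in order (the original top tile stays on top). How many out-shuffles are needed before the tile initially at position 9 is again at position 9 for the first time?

10

Follow position 9 under repeated out-shuffles:
9 → 6 → 11 → 10 → 8 → 4 → 7 → 2 → 3 → 5 → 9
It first returns after 10 out-shuffles.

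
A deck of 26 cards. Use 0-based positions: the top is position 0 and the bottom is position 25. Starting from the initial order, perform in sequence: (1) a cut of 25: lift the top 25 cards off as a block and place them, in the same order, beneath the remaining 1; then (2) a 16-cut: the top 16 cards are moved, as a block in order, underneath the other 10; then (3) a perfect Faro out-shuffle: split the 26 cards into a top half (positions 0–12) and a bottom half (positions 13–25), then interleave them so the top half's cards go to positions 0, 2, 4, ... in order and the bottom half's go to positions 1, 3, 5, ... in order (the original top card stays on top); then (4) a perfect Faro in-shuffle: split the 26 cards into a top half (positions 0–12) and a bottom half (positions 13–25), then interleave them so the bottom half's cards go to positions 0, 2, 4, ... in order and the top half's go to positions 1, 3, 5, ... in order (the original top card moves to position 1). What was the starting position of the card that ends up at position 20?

13

Undo the operations in reverse order, starting from position 20:
  undo op 4 (in-shuffle, from bottom half): 20 ← 23
  undo op 3 (out-shuffle, from bottom half): 23 ← 24
  undo op 2 (cut 16): 24 ← 14
  undo op 1 (cut 25): 14 ← 13
So the card at position 20 came from original position 13.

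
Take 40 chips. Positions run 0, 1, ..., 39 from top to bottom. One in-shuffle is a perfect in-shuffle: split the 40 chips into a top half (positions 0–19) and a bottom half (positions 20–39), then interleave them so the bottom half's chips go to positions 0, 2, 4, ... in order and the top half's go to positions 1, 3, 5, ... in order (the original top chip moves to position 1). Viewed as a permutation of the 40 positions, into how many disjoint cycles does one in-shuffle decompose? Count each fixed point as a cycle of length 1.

2

Trace each unvisited position around until it returns:
(0 1 3 7 15 31 ... len 20) (2 5 11 23 6 13 ... len 20)
2 cycles in total.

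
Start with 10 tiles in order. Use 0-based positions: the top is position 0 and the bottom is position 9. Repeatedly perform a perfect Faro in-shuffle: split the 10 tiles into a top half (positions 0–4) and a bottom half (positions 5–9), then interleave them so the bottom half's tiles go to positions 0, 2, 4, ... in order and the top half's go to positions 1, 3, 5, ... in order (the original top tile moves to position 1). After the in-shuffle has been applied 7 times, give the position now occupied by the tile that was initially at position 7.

Track the tile's position through each in-shuffle:
7 → 4 → 9 → 8 → 6 → 2 → 5 → 0

0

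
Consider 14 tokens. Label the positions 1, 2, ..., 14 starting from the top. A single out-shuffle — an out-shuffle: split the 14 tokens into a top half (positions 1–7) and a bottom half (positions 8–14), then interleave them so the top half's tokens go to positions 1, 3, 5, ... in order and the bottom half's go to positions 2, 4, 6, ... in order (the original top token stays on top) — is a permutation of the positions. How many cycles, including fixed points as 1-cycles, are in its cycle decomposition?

3

Trace each unvisited position around until it returns:
(1) (2 3 5 9 4 7 ... len 12) (14)
3 cycles in total.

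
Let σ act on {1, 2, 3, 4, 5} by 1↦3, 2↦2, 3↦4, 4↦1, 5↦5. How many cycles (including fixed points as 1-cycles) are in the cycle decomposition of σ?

Cycle decomposition: (1 3 4) (2) (5).
3 cycles.

3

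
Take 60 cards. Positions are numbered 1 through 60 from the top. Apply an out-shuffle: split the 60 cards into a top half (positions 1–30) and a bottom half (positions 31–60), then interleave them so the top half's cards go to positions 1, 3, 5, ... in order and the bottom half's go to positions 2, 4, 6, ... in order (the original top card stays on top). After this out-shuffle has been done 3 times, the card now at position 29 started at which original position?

34

Work backwards from position 29, undoing one out-shuffle at a time:
29 ← 15 ← 8 ← 34
So the card now at position 29 started at position 34.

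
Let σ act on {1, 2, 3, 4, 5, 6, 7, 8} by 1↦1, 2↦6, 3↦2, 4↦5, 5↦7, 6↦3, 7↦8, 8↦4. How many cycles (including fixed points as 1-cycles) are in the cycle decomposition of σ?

3

Cycle decomposition: (1) (2 6 3) (4 5 7 8).
3 cycles.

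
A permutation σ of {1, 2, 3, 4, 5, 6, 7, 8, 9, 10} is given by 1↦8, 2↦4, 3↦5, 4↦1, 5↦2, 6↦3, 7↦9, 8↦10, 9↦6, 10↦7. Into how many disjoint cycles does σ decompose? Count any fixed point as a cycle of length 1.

1

Cycle decomposition: (1 8 10 7 9 6 3 5 2 4).
1 cycle.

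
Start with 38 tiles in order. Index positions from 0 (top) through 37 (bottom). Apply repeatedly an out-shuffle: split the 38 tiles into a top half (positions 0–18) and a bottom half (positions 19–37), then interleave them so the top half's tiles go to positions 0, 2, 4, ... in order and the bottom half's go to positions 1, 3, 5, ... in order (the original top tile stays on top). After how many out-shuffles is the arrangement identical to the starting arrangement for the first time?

36

The out-shuffle permutes the 38 positions with cycle lengths [1, 1, 36].
Every tile is home exactly when every cycle has completed a whole number of laps, i.e. after lcm(1, 36) = 36 out-shuffles.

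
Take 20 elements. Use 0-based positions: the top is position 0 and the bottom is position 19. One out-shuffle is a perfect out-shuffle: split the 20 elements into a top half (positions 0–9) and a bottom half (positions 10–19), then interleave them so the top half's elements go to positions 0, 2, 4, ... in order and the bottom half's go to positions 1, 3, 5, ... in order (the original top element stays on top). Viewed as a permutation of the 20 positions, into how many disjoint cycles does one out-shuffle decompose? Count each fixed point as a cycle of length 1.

3

Trace each unvisited position around until it returns:
(0) (1 2 4 8 16 13 ... len 18) (19)
3 cycles in total.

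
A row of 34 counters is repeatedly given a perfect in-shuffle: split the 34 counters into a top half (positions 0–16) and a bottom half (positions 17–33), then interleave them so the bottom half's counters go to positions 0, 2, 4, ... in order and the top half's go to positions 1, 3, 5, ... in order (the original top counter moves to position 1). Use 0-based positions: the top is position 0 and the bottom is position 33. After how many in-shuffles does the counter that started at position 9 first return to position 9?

3

Follow position 9 under repeated in-shuffles:
9 → 19 → 4 → 9
It first returns after 3 in-shuffles.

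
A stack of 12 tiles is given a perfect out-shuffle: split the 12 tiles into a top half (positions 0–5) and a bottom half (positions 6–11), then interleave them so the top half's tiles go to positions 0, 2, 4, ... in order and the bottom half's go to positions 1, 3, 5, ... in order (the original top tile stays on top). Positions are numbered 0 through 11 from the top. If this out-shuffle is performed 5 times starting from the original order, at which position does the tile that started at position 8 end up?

Track the tile's position through each out-shuffle:
8 → 5 → 10 → 9 → 7 → 3

3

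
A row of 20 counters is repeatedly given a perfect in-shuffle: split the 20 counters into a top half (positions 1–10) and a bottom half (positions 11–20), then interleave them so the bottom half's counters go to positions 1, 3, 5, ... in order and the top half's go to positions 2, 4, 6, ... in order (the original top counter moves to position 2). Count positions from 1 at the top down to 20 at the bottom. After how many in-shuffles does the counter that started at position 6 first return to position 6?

3

Follow position 6 under repeated in-shuffles:
6 → 12 → 3 → 6
It first returns after 3 in-shuffles.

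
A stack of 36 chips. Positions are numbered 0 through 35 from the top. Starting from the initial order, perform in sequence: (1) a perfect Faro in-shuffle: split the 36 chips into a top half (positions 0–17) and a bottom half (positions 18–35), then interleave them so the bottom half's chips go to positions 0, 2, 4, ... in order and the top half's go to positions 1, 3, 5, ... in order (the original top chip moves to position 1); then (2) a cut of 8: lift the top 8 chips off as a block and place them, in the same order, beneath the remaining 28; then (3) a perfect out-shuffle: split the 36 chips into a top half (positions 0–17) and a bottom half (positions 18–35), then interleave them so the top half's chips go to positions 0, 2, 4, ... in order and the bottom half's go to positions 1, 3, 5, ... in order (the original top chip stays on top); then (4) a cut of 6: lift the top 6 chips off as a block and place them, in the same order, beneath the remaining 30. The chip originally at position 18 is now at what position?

Track the chip from position 18 forward through each operation:
  after op 1 (in-shuffle): 18 → 0
  after op 2 (cut 8): 0 → 28
  after op 3 (out-shuffle): 28 → 21
  after op 4 (cut 6): 21 → 15

15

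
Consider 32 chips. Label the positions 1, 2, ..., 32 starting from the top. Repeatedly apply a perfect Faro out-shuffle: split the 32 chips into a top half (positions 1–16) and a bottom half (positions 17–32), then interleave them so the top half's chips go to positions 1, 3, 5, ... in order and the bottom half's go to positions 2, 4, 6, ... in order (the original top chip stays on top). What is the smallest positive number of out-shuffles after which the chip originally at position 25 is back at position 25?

Follow position 25 under repeated out-shuffles:
25 → 18 → 4 → 7 → 13 → 25
It first returns after 5 out-shuffles.

5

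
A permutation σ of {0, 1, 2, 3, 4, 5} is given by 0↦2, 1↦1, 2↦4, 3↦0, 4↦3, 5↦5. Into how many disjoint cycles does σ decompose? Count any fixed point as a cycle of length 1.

3

Cycle decomposition: (0 2 4 3) (1) (5).
3 cycles.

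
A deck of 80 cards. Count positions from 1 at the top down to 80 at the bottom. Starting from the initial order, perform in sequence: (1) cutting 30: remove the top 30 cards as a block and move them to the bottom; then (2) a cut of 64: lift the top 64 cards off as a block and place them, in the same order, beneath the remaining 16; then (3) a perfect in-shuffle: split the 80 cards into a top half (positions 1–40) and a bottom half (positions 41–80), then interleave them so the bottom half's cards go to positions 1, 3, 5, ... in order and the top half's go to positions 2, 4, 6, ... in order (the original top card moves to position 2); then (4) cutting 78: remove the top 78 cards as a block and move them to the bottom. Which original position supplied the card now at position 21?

Undo the operations in reverse order, starting from position 21:
  undo op 4 (cut 78): 21 ← 19
  undo op 3 (in-shuffle, from bottom half): 19 ← 50
  undo op 2 (cut 64): 50 ← 34
  undo op 1 (cut 30): 34 ← 64
So the card at position 21 came from original position 64.

64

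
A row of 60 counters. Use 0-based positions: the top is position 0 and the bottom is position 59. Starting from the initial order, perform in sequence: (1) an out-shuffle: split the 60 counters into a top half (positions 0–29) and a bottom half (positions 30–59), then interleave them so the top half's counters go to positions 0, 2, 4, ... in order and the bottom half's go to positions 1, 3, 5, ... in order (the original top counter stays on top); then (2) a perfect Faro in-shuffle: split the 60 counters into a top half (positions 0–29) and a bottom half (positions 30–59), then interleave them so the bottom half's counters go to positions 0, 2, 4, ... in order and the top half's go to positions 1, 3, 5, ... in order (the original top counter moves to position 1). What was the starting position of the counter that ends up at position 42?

55

Undo the operations in reverse order, starting from position 42:
  undo op 2 (in-shuffle, from bottom half): 42 ← 51
  undo op 1 (out-shuffle, from bottom half): 51 ← 55
So the counter at position 42 came from original position 55.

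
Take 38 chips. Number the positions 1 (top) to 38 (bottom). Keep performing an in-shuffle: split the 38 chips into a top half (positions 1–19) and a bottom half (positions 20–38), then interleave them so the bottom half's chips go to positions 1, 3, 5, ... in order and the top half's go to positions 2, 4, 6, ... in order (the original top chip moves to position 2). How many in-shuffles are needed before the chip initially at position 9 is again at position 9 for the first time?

12

Follow position 9 under repeated in-shuffles:
9 → 18 → 36 → 33 → 27 → 15 → 30 → 21 → 3 → 6 → 12 → 24 → 9
It first returns after 12 in-shuffles.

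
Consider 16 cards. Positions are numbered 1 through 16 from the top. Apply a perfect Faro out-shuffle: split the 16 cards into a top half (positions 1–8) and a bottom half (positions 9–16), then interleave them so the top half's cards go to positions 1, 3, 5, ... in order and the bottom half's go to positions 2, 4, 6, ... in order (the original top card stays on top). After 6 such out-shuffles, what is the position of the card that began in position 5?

Track the card's position through each out-shuffle:
5 → 9 → 2 → 3 → 5 → 9 → 2

2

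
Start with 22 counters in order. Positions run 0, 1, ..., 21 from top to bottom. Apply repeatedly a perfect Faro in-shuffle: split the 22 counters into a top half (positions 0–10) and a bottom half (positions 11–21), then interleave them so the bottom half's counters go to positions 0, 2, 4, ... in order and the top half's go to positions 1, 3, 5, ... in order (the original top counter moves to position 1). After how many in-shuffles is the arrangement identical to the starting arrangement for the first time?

11

The in-shuffle permutes the 22 positions with cycle lengths [11, 11].
Every counter is home exactly when every cycle has completed a whole number of laps, i.e. after lcm(11) = 11 in-shuffles.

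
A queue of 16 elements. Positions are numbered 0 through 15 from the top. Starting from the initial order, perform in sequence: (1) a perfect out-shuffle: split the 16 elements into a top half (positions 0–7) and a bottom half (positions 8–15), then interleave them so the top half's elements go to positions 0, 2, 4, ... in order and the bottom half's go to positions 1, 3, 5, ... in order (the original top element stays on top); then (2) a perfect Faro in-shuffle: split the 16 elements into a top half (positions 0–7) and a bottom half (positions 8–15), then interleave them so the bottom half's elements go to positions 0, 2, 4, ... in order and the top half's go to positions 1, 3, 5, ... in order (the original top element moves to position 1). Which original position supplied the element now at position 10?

14

Undo the operations in reverse order, starting from position 10:
  undo op 2 (in-shuffle, from bottom half): 10 ← 13
  undo op 1 (out-shuffle, from bottom half): 13 ← 14
So the element at position 10 came from original position 14.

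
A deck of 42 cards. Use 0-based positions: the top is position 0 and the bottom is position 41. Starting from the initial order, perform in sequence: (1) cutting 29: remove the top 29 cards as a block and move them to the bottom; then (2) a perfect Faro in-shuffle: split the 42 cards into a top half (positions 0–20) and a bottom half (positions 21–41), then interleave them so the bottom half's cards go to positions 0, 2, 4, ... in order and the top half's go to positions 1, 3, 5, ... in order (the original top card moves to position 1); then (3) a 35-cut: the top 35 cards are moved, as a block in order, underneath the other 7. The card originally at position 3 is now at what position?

Track the card from position 3 forward through each operation:
  after op 1 (cut 29): 3 → 16
  after op 2 (in-shuffle): 16 → 33
  after op 3 (cut 35): 33 → 40

40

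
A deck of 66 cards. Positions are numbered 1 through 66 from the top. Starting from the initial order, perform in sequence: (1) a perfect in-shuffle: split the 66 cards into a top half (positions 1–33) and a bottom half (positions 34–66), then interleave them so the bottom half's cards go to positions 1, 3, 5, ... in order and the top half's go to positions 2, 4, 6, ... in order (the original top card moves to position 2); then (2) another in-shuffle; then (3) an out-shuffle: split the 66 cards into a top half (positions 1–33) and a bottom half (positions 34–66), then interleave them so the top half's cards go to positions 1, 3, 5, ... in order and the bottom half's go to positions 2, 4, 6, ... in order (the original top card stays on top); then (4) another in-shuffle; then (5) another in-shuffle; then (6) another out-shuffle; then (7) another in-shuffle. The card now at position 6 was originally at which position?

46

Undo the operations in reverse order, starting from position 6:
  undo op 7 (in-shuffle, from top half): 6 ← 3
  undo op 6 (out-shuffle, from top half): 3 ← 2
  undo op 5 (in-shuffle, from top half): 2 ← 1
  undo op 4 (in-shuffle, from bottom half): 1 ← 34
  undo op 3 (out-shuffle, from bottom half): 34 ← 50
  undo op 2 (in-shuffle, from top half): 50 ← 25
  undo op 1 (in-shuffle, from bottom half): 25 ← 46
So the card at position 6 came from original position 46.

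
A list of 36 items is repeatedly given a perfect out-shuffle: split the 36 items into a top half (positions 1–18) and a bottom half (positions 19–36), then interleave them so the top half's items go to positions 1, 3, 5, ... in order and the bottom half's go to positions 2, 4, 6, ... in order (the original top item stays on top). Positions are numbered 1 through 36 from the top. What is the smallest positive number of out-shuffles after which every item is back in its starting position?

The out-shuffle permutes the 36 positions with cycle lengths [1, 1, 3, 3, 4, 12, 12].
Every item is home exactly when every cycle has completed a whole number of laps, i.e. after lcm(1, 3, 4, 12) = 12 out-shuffles.

12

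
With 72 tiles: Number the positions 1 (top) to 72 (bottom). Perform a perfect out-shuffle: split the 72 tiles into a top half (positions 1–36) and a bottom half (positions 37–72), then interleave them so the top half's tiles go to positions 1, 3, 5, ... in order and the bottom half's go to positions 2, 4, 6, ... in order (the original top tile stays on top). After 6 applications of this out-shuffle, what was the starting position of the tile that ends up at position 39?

Work backwards from position 39, undoing one out-shuffle at a time:
39 ← 20 ← 46 ← 59 ← 30 ← 51 ← 26
So the tile now at position 39 started at position 26.

26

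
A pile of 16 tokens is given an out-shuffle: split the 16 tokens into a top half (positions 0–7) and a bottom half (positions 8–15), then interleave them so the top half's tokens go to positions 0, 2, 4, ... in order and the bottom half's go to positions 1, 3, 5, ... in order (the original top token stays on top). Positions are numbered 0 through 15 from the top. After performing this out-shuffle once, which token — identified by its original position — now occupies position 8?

Work backwards from position 8, undoing one out-shuffle at a time:
8 ← 4
So the token now at position 8 started at position 4.

4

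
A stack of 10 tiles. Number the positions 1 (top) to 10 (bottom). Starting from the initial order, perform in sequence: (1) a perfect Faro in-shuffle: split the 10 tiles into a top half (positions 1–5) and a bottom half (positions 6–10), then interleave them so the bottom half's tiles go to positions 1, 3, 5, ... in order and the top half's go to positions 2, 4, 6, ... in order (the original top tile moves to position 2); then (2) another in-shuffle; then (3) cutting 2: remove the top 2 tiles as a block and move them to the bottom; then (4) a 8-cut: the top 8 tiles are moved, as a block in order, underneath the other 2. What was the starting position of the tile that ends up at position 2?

6

Undo the operations in reverse order, starting from position 2:
  undo op 4 (cut 8): 2 ← 10
  undo op 3 (cut 2): 10 ← 2
  undo op 2 (in-shuffle, from top half): 2 ← 1
  undo op 1 (in-shuffle, from bottom half): 1 ← 6
So the tile at position 2 came from original position 6.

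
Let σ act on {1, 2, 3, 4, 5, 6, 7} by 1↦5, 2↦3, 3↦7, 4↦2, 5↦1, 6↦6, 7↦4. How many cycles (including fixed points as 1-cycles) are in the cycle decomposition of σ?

3

Cycle decomposition: (1 5) (2 3 7 4) (6).
3 cycles.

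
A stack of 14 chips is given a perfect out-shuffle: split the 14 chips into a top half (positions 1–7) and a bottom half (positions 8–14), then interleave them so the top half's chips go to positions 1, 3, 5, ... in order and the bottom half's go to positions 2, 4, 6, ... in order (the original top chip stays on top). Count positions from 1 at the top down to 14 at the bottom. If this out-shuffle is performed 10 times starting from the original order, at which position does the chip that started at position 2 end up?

11

Track the chip's position through each out-shuffle:
2 → 3 → 5 → 9 → 4 → 7 → 13 → 12 → 10 → 6 → 11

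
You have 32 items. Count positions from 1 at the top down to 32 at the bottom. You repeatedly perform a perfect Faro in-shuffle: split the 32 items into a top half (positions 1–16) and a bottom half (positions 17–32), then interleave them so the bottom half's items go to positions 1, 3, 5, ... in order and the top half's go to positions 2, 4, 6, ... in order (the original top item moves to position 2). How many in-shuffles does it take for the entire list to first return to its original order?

10

The in-shuffle permutes the 32 positions with cycle lengths [2, 10, 10, 10].
Every item is home exactly when every cycle has completed a whole number of laps, i.e. after lcm(2, 10) = 10 in-shuffles.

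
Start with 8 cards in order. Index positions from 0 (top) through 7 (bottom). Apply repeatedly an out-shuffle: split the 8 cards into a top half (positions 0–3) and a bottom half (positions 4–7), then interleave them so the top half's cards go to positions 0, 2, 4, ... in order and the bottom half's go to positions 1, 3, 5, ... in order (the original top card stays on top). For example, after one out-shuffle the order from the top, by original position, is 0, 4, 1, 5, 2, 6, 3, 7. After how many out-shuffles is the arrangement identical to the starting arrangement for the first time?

The out-shuffle permutes the 8 positions with cycle lengths [1, 1, 3, 3].
Every card is home exactly when every cycle has completed a whole number of laps, i.e. after lcm(1, 3) = 3 out-shuffles.

3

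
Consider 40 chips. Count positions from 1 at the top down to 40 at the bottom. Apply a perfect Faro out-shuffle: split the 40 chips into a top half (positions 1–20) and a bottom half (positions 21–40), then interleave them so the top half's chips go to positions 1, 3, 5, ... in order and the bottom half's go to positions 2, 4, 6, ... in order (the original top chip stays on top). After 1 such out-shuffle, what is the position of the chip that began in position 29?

18

Track the chip's position through each out-shuffle:
29 → 18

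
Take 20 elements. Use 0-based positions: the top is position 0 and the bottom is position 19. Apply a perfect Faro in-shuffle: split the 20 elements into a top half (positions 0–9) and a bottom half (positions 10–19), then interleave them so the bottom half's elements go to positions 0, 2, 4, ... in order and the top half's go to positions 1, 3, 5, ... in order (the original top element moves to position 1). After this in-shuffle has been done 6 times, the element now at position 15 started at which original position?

Work backwards from position 15, undoing one in-shuffle at a time:
15 ← 7 ← 3 ← 1 ← 0 ← 10 ← 15
So the element now at position 15 started at position 15.

15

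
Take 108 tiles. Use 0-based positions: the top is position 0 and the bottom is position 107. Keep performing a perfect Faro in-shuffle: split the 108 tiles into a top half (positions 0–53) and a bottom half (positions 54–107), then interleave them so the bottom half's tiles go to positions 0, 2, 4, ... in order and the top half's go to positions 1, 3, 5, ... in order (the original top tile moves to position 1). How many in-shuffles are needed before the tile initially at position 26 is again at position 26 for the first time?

36

Follow position 26 under repeated in-shuffles:
26 → 53 → 107 → 106 → 104 → 100 → 92 → 76 → ... → 26 (length 36)
It first returns after 36 in-shuffles.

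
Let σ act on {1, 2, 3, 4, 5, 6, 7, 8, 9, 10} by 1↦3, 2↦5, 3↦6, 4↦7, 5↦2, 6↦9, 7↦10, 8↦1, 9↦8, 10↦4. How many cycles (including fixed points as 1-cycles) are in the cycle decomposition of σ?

Cycle decomposition: (1 3 6 9 8) (2 5) (4 7 10).
3 cycles.

3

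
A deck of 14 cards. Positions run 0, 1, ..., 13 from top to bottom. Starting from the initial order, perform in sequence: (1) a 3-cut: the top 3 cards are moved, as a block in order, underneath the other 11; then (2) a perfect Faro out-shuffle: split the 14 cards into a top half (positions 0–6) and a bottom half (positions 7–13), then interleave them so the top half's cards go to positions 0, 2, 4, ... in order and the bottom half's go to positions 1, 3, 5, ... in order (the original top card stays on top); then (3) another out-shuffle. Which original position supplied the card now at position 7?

Undo the operations in reverse order, starting from position 7:
  undo op 3 (out-shuffle, from bottom half): 7 ← 10
  undo op 2 (out-shuffle, from top half): 10 ← 5
  undo op 1 (cut 3): 5 ← 8
So the card at position 7 came from original position 8.

8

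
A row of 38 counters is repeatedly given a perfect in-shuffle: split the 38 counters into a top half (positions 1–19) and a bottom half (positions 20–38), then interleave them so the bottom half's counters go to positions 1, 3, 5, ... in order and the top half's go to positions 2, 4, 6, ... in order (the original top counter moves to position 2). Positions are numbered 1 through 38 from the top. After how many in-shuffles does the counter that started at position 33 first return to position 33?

Follow position 33 under repeated in-shuffles:
33 → 27 → 15 → 30 → 21 → 3 → 6 → 12 → 24 → 9 → 18 → 36 → 33
It first returns after 12 in-shuffles.

12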